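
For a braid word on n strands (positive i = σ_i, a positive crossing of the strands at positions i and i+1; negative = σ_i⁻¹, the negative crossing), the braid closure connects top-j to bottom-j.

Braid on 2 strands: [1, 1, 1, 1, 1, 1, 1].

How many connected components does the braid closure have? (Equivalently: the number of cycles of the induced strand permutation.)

Track the strand permutation on 2 strands, starting from identity.
  step 1: s1 swaps positions 1,2 -> [2 1]
  step 2: s1 swaps positions 1,2 -> [1 2]
  step 3: s1 swaps positions 1,2 -> [2 1]
  step 4: s1 swaps positions 1,2 -> [1 2]
  step 5: s1 swaps positions 1,2 -> [2 1]
  step 6: s1 swaps positions 1,2 -> [1 2]
  step 7: s1 swaps positions 1,2 -> [2 1]
Final permutation (position -> original strand): [2 1]
Closure components = cycle count of this permutation = 1.

Answer: 1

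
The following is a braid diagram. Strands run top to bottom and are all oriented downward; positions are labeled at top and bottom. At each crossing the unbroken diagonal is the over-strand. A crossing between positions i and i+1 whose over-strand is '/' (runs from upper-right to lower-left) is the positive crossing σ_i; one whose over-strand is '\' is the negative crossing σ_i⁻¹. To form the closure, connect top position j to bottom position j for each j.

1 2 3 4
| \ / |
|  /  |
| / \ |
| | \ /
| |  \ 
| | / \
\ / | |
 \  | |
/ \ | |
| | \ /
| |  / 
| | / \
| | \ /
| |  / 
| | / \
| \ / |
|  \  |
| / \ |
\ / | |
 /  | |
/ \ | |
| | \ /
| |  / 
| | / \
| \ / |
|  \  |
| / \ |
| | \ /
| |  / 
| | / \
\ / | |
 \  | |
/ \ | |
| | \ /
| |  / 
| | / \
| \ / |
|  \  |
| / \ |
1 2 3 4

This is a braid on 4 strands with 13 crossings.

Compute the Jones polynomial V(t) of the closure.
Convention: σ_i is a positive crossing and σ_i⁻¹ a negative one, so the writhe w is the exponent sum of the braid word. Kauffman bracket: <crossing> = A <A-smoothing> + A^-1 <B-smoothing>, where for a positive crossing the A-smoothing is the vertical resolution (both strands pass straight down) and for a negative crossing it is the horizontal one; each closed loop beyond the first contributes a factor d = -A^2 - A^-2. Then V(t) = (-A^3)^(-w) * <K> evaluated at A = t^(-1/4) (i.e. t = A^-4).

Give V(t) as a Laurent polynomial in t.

Reading the diagram top to bottom ('/'-over between positions i,i+1 = s_i, '\'-over = s_i^-1): braid word = s2 s3^-1 s1^-1 s3 s3 s2^-1 s1 s3 s2^-1 s3 s1^-1 s3 s2^-1.
The presented braid s2 s3^-1 s1^-1 s3 s3 s2^-1 s1 s3 s2^-1 s3 s1^-1 s3 s2^-1 on 4 strands reduces by inverse Markov moves (closure unchanged at each step):
  Deconjugate: the word is γ·β·γ⁻¹ with γ = s2 s3^-1 (prefix) and γ⁻¹ = s3 s2^-1 (suffix); strip both.
Reduced to β = s1^-1 s3 s3 s2^-1 s1 s3 s2^-1 s3 s1^-1 on 4 strands, 9 crossings.
Compute on β:
Braid: s1^-1 s3 s3 s2^-1 s1 s3 s2^-1 s3 s1^-1 on 4 strands, 9 crossings.
Writhe w = (#positive) - (#negative) = 5 - 4 = 1.
State-sum expansion of <K>. There are 2^9 = 512 states.
Smooth each crossing (0=||, 1=⌣⌢); contribution A^(Σ sign_k(1-2s_k)) * d^(L-1).
Tabulate the states by total A-exponent and number of loops L (A-exp: L × count):
  A^9: L=4 ×1
  A^7: L=3 ×9
  A^5: L=2 ×29, L=4 ×7
  A^3: L=1 ×30, L=3 ×52, L=5 ×2
  A^1: L=2 ×83, L=4 ×43
  A^-1: L=1 ×11, L=3 ×93, L=5 ×22
  A^-3: L=2 ×19, L=4 ×58, L=6 ×7
  A^-5: L=3 ×15, L=5 ×20, L=7 ×1
  A^-7: L=4 ×6, L=6 ×3
  A^-9: L=5 ×1
Each group contributes A^e * Σ count * d^(L-1):
Powers of d = -A^2 - A^-2: d^2 = A^4 + 2 + A^-4; d^3 = -A^6 - 3*A^2 - 3*A^-2 - A^-6; d^4 = A^8 + 4*A^4 + 6 + 4*A^-4 + A^-8; d^5 = -A^10 - 5*A^6 - 10*A^2 - 10*A^-2 - 5*A^-6 - A^-10; d^6 = A^12 + 6*A^8 + 15*A^4 + 20 + 15*A^-4 + 6*A^-8 + A^-12.
  A^9 * (d^3) = -A^15 - 3*A^11 - 3*A^7 - A^3
  A^7 * (9*d^2) = 9*A^11 + 18*A^7 + 9*A^3
  A^5 * (29*d + 7*d^3) = -7*A^11 - 50*A^7 - 50*A^3 - 7*A^-1
  A^3 * (30 + 52*d^2 + 2*d^4) = 2*A^11 + 60*A^7 + 146*A^3 + 60*A^-1 + 2*A^-5
  A^1 * (83*d + 43*d^3) = -43*A^7 - 212*A^3 - 212*A^-1 - 43*A^-5
  A^-1 * (11 + 93*d^2 + 22*d^4) = 22*A^7 + 181*A^3 + 329*A^-1 + 181*A^-5 + 22*A^-9
  A^-3 * (19*d + 58*d^3 + 7*d^5) = -7*A^7 - 93*A^3 - 263*A^-1 - 263*A^-5 - 93*A^-9 - 7*A^-13
  A^-5 * (15*d^2 + 20*d^4 + d^6) = A^7 + 26*A^3 + 110*A^-1 + 170*A^-5 + 110*A^-9 + 26*A^-13 + A^-17
  A^-7 * (6*d^3 + 3*d^5) = -3*A^3 - 21*A^-1 - 48*A^-5 - 48*A^-9 - 21*A^-13 - 3*A^-17
  A^-9 * (d^4) = A^-1 + 4*A^-5 + 6*A^-9 + 4*A^-13 + A^-17
Summing the groups: <K> = -A^15 + A^11 - 2*A^7 + 3*A^3 - 3*A^-1 + 3*A^-5 - 3*A^-9 + 2*A^-13 - A^-17
Normalise by the writhe: (-A^3)^(-w) = (-A^3)^(-1) = -A^-3, so f(A) = -A^-3 * <K> = A^12 - A^8 + 2*A^4 - 3 + 3*A^-4 - 3*A^-8 + 3*A^-12 - 2*A^-16 + A^-20.
Substitute A = t^(-1/4), i.e. A^e → t^(-e/4): V(t) = t^5 - 2*t^4 + 3*t^3 - 3*t^2 + 3*t - 3 + 2*t^-1 - t^-2 + t^-3

Answer: t^5 - 2*t^4 + 3*t^3 - 3*t^2 + 3*t - 3 + 2*t^-1 - t^-2 + t^-3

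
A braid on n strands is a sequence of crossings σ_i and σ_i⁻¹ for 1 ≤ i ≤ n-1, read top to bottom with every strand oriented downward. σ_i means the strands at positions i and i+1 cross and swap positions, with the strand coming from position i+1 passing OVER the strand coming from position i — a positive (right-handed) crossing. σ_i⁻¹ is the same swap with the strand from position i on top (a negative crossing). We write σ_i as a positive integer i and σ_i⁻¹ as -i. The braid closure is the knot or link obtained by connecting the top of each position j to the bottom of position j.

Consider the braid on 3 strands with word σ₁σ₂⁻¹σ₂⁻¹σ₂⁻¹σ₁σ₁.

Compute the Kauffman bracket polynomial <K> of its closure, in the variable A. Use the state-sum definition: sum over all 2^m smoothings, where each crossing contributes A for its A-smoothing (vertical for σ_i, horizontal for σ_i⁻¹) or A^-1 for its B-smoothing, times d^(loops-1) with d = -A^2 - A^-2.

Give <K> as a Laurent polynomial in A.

-A^12 + A^8 - A^4 + 3 - A^-4 + A^-8 - A^-12

Derivation:
Braid: s1 s2^-1 s2^-1 s2^-1 s1 s1 on 3 strands, 6 crossings.
Writhe w = (#positive) - (#negative) = 3 - 3 = 0.
Enumerate smoothing states for the bracket polynomial. There are 2^6 = 64 states.
For each crossing: s=0 is the vertical smoothing, s=1 horizontal. Crossing k contributes A^(sign_k * (1 - 2*s_k)); loop factor d = -A^2 - A^-2.
Tabulate the states by total A-exponent and number of loops L (A-exp: L × count):
  A^6: L=4 ×1
  A^4: L=3 ×6
  A^2: L=2 ×12, L=4 ×3
  A^0: L=1 ×9, L=3 ×10, L=5 ×1
  A^-2: L=2 ×12, L=4 ×3
  A^-4: L=3 ×6
  A^-6: L=4 ×1
Each group contributes A^e * Σ count * d^(L-1):
Powers of d = -A^2 - A^-2: d^2 = A^4 + 2 + A^-4; d^3 = -A^6 - 3*A^2 - 3*A^-2 - A^-6; d^4 = A^8 + 4*A^4 + 6 + 4*A^-4 + A^-8.
  A^6 * (d^3) = -A^12 - 3*A^8 - 3*A^4 - 1
  A^4 * (6*d^2) = 6*A^8 + 12*A^4 + 6
  A^2 * (12*d + 3*d^3) = -3*A^8 - 21*A^4 - 21 - 3*A^-4
  A^0 * (9 + 10*d^2 + d^4) = A^8 + 14*A^4 + 35 + 14*A^-4 + A^-8
  A^-2 * (12*d + 3*d^3) = -3*A^4 - 21 - 21*A^-4 - 3*A^-8
  A^-4 * (6*d^2) = 6 + 12*A^-4 + 6*A^-8
  A^-6 * (d^3) = -1 - 3*A^-4 - 3*A^-8 - A^-12
Summing the groups: <K> = -A^12 + A^8 - A^4 + 3 - A^-4 + A^-8 - A^-12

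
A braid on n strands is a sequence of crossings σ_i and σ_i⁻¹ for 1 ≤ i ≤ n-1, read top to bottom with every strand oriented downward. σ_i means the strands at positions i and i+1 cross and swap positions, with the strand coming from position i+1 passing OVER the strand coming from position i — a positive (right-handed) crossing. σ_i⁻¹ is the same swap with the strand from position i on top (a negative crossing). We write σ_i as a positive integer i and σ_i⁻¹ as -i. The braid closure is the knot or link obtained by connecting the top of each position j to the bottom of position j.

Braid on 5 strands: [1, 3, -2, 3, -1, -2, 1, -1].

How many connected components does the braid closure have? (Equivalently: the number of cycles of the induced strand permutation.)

Track the strand permutation on 5 strands, starting from identity.
  step 1: s1 swaps positions 1,2 -> [2 1 3 4 5]
  step 2: s3 swaps positions 3,4 -> [2 1 4 3 5]
  step 3: s2^-1 swaps positions 2,3 -> [2 4 1 3 5]
  step 4: s3 swaps positions 3,4 -> [2 4 3 1 5]
  step 5: s1^-1 swaps positions 1,2 -> [4 2 3 1 5]
  step 6: s2^-1 swaps positions 2,3 -> [4 3 2 1 5]
  step 7: s1 swaps positions 1,2 -> [3 4 2 1 5]
  step 8: s1^-1 swaps positions 1,2 -> [4 3 2 1 5]
Final permutation (position -> original strand): [4 3 2 1 5]
Closure components = cycle count of this permutation = 3.

Answer: 3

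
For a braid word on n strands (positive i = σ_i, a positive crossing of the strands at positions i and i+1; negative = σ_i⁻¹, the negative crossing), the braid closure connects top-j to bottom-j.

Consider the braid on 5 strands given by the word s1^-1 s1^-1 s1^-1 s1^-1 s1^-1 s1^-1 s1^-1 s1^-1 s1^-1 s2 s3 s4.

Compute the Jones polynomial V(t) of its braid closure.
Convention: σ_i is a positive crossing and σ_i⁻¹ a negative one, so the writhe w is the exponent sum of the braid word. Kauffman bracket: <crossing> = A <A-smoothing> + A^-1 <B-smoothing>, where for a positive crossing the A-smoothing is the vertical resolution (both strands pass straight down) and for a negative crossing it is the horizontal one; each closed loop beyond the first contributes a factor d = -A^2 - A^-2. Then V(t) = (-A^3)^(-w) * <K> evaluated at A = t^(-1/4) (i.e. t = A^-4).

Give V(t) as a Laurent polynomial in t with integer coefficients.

t^-4 + t^-6 - t^-7 + t^-8 - t^-9 + t^-10 - t^-11 + t^-12 - t^-13

Derivation:
The presented braid s1^-1 s1^-1 s1^-1 s1^-1 s1^-1 s1^-1 s1^-1 s1^-1 s1^-1 s2 s3 s4 on 5 strands reduces by inverse Markov moves (closure unchanged at each step):
  Destabilize: the word has the form β·s4 where s4 occurs only as the final letter (β ∈ B_4); drop it and the last strand → 4 strands.
  Destabilize: the word has the form β·s3 where s3 occurs only as the final letter (β ∈ B_3); drop it and the last strand → 3 strands.
  Destabilize: the word has the form β·s2 where s2 occurs only as the final letter (β ∈ B_2); drop it and the last strand → 2 strands.
Reduced to β = s1^-1 s1^-1 s1^-1 s1^-1 s1^-1 s1^-1 s1^-1 s1^-1 s1^-1 on 2 strands, 9 crossings.
Compute on β:
Braid: s1^-1 s1^-1 s1^-1 s1^-1 s1^-1 s1^-1 s1^-1 s1^-1 s1^-1 on 2 strands, 9 crossings.
Writhe w = (#positive) - (#negative) = 0 - 9 = -9.
Computing the Kauffman bracket via state sum. There are 2^9 = 512 states.
Each crossing splits two ways (0=vertical, 1=horizontal). The state's weight is A^(#A-smoothings - #B-smoothings) * d^(loops - 1).
Tabulate the states by total A-exponent and number of loops L (A-exp: L × count):
  A^9: L=9 ×1
  A^7: L=8 ×9
  A^5: L=7 ×36
  A^3: L=6 ×84
  A^1: L=5 ×126
  A^-1: L=4 ×126
  A^-3: L=3 ×84
  A^-5: L=2 ×36
  A^-7: L=1 ×9
  A^-9: L=2 ×1
Each group contributes A^e * Σ count * d^(L-1):
Powers of d = -A^2 - A^-2: d^2 = A^4 + 2 + A^-4; d^3 = -A^6 - 3*A^2 - 3*A^-2 - A^-6; d^4 = A^8 + 4*A^4 + 6 + 4*A^-4 + A^-8; d^5 = -A^10 - 5*A^6 - 10*A^2 - 10*A^-2 - 5*A^-6 - A^-10; d^6 = A^12 + 6*A^8 + 15*A^4 + 20 + 15*A^-4 + 6*A^-8 + A^-12; d^7 = -A^14 - 7*A^10 - 21*A^6 - 35*A^2 - 35*A^-2 - 21*A^-6 - 7*A^-10 - A^-14; d^8 = A^16 + 8*A^12 + 28*A^8 + 56*A^4 + 70 + 56*A^-4 + 28*A^-8 + 8*A^-12 + A^-16.
  A^9 * (d^8) = A^25 + 8*A^21 + 28*A^17 + 56*A^13 + 70*A^9 + 56*A^5 + 28*A + 8*A^-3 + A^-7
  A^7 * (9*d^7) = -9*A^21 - 63*A^17 - 189*A^13 - 315*A^9 - 315*A^5 - 189*A - 63*A^-3 - 9*A^-7
  A^5 * (36*d^6) = 36*A^17 + 216*A^13 + 540*A^9 + 720*A^5 + 540*A + 216*A^-3 + 36*A^-7
  A^3 * (84*d^5) = -84*A^13 - 420*A^9 - 840*A^5 - 840*A - 420*A^-3 - 84*A^-7
  A^1 * (126*d^4) = 126*A^9 + 504*A^5 + 756*A + 504*A^-3 + 126*A^-7
  A^-1 * (126*d^3) = -126*A^5 - 378*A - 378*A^-3 - 126*A^-7
  A^-3 * (84*d^2) = 84*A + 168*A^-3 + 84*A^-7
  A^-5 * (36*d) = -36*A^-3 - 36*A^-7
  A^-7 * (9) = 9*A^-7
  A^-9 * (d) = -A^-7 - A^-11
Summing the groups: <K> = A^25 - A^21 + A^17 - A^13 + A^9 - A^5 + A - A^-3 - A^-11
Normalise by the writhe: (-A^3)^(-w) = (-A^3)^(9) = -A^27, so f(A) = -A^27 * <K> = -A^52 + A^48 - A^44 + A^40 - A^36 + A^32 - A^28 + A^24 + A^16.
Substitute A = t^(-1/4), i.e. A^e → t^(-e/4): V(t) = t^-4 + t^-6 - t^-7 + t^-8 - t^-9 + t^-10 - t^-11 + t^-12 - t^-13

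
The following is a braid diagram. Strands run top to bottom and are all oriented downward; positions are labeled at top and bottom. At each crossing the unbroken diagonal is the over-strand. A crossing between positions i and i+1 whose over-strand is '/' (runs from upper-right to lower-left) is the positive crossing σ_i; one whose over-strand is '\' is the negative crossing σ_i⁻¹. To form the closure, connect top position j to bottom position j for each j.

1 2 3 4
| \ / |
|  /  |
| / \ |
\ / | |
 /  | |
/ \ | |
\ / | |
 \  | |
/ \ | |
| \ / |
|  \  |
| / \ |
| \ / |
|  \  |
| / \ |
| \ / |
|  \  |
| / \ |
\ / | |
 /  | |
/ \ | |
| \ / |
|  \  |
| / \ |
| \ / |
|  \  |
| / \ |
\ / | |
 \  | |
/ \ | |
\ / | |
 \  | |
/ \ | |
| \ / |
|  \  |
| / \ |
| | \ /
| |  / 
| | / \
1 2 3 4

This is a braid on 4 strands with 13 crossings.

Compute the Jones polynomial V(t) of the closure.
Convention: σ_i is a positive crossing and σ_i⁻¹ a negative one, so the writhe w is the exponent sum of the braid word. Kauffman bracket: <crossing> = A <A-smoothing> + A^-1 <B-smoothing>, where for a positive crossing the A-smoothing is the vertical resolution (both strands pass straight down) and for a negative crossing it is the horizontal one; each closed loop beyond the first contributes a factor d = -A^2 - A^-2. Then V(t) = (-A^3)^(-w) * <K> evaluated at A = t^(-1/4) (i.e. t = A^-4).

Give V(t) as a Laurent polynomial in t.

Reading the diagram top to bottom ('/'-over between positions i,i+1 = s_i, '\'-over = s_i^-1): braid word = s2 s1 s1^-1 s2^-1 s2^-1 s2^-1 s1 s2^-1 s2^-1 s1^-1 s1^-1 s2^-1 s3.
The presented braid s2 s1 s1^-1 s2^-1 s2^-1 s2^-1 s1 s2^-1 s2^-1 s1^-1 s1^-1 s2^-1 s3 on 4 strands reduces by inverse Markov moves (closure unchanged at each step):
  Destabilize: the word has the form β·s3 where s3 occurs only as the final letter (β ∈ B_3); drop it and the last strand → 3 strands.
  Deconjugate: the word is γ·β·γ⁻¹ with γ = s2 s1 (prefix) and γ⁻¹ = s1^-1 s2^-1 (suffix); strip both.
Reduced to β = s1^-1 s2^-1 s2^-1 s2^-1 s1 s2^-1 s2^-1 s1^-1 on 3 strands, 8 crossings.
Compute on β:
Braid: s1^-1 s2^-1 s2^-1 s2^-1 s1 s2^-1 s2^-1 s1^-1 on 3 strands, 8 crossings.
Writhe w = (#positive) - (#negative) = 1 - 7 = -6.
State-sum expansion of <K>. There are 2^8 = 256 states.
Smooth each crossing (0=||, 1=⌣⌢); contribution A^(Σ sign_k(1-2s_k)) * d^(L-1).
Tabulate the states by total A-exponent and number of loops L (A-exp: L × count):
  A^8: L=6 ×1
  A^6: L=5 ×8
  A^4: L=4 ×27, L=6 ×1
  A^2: L=3 ×49, L=5 ×7
  A^0: L=2 ×49, L=4 ×21
  A^-2: L=1 ×22, L=3 ×34
  A^-4: L=2 ×27, L=4 ×1
  A^-6: L=1 ×5, L=3 ×3
  A^-8: L=2 ×1
Each group contributes A^e * Σ count * d^(L-1):
Powers of d = -A^2 - A^-2: d^2 = A^4 + 2 + A^-4; d^3 = -A^6 - 3*A^2 - 3*A^-2 - A^-6; d^4 = A^8 + 4*A^4 + 6 + 4*A^-4 + A^-8; d^5 = -A^10 - 5*A^6 - 10*A^2 - 10*A^-2 - 5*A^-6 - A^-10.
  A^8 * (d^5) = -A^18 - 5*A^14 - 10*A^10 - 10*A^6 - 5*A^2 - A^-2
  A^6 * (8*d^4) = 8*A^14 + 32*A^10 + 48*A^6 + 32*A^2 + 8*A^-2
  A^4 * (27*d^3 + d^5) = -A^14 - 32*A^10 - 91*A^6 - 91*A^2 - 32*A^-2 - A^-6
  A^2 * (49*d^2 + 7*d^4) = 7*A^10 + 77*A^6 + 140*A^2 + 77*A^-2 + 7*A^-6
  A^0 * (49*d + 21*d^3) = -21*A^6 - 112*A^2 - 112*A^-2 - 21*A^-6
  A^-2 * (22 + 34*d^2) = 34*A^2 + 90*A^-2 + 34*A^-6
  A^-4 * (27*d + d^3) = -A^2 - 30*A^-2 - 30*A^-6 - A^-10
  A^-6 * (5 + 3*d^2) = 3*A^-2 + 11*A^-6 + 3*A^-10
  A^-8 * (d) = -A^-6 - A^-10
Summing the groups: <K> = -A^18 + 2*A^14 - 3*A^10 + 3*A^6 - 3*A^2 + 3*A^-2 - A^-6 + A^-10
Normalise by the writhe: (-A^3)^(-w) = (-A^3)^(6) = A^18, so f(A) = A^18 * <K> = -A^36 + 2*A^32 - 3*A^28 + 3*A^24 - 3*A^20 + 3*A^16 - A^12 + A^8.
Substitute A = t^(-1/4), i.e. A^e → t^(-e/4): V(t) = t^-2 - t^-3 + 3*t^-4 - 3*t^-5 + 3*t^-6 - 3*t^-7 + 2*t^-8 - t^-9

Answer: t^-2 - t^-3 + 3*t^-4 - 3*t^-5 + 3*t^-6 - 3*t^-7 + 2*t^-8 - t^-9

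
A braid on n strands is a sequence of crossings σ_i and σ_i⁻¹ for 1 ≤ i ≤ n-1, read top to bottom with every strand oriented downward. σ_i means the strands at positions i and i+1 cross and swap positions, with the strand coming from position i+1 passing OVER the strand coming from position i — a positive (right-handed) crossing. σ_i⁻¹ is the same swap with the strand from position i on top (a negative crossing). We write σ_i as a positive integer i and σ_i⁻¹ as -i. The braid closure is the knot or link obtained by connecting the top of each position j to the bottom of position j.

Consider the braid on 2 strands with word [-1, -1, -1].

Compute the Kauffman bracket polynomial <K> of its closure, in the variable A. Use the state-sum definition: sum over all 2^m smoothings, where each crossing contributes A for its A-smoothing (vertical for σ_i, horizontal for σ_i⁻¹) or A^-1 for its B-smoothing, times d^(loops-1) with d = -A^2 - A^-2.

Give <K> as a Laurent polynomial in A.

Braid: s1^-1 s1^-1 s1^-1 on 2 strands, 3 crossings.
Writhe w = (#positive) - (#negative) = 0 - 3 = -3.
Computing the Kauffman bracket via state sum. There are 2^3 = 8 states.
For each crossing: s=0 is the vertical smoothing, s=1 horizontal. Crossing k contributes A^(sign_k * (1 - 2*s_k)); loop factor d = -A^2 - A^-2.
  state 000: A-exp=-3, loops=2, term = A^-3 * d^1
  state 001: A-exp=-1, loops=1, term = A^-1 * d^0
  state 010: A-exp=-1, loops=1, term = A^-1 * d^0
  state 011: A-exp=+1, loops=2, term = A^1 * d^1
  state 100: A-exp=-1, loops=1, term = A^-1 * d^0
  state 101: A-exp=+1, loops=2, term = A^1 * d^1
  state 110: A-exp=+1, loops=2, term = A^1 * d^1
  state 111: A-exp=+3, loops=3, term = A^3 * d^2
Collect the terms by A-exponent (count of states per loop number):
Powers of d = -A^2 - A^-2: d^2 = A^4 + 2 + A^-4.
  A^3 * (d^2) = A^7 + 2*A^3 + A^-1
  A^1 * (3*d) = -3*A^3 - 3*A^-1
  A^-1 * (3) = 3*A^-1
  A^-3 * (d) = -A^-1 - A^-5
Summing the groups: <K> = A^7 - A^3 - A^-5

Answer: A^7 - A^3 - A^-5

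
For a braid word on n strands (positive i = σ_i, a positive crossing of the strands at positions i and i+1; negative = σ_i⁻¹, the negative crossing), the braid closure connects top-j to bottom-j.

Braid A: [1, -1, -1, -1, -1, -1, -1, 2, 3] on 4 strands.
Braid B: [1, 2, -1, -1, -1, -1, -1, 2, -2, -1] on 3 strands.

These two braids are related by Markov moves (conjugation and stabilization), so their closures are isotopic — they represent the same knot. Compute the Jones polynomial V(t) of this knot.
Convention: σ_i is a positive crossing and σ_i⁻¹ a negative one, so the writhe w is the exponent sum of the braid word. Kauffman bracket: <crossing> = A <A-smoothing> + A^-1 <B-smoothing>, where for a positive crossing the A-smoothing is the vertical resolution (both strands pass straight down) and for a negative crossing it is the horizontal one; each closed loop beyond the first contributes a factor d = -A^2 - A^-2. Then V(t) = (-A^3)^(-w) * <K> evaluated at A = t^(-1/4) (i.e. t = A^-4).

Markov-equivalent braids have isotopic closures, hence identical knot invariants. Strip the Markov moves from each word to reach a common short braid β, then compute V(t) once on β.
Braid A: s1 s1^-1 s1^-1 s1^-1 s1^-1 s1^-1 s1^-1 s2 s3 on 4 strands reduces by inverse Markov moves (closure unchanged at each step):
  Destabilize: the word has the form β·s3 where s3 occurs only as the final letter (β ∈ B_3); drop it and the last strand → 3 strands.
  Destabilize: the word has the form β·s2 where s2 occurs only as the final letter (β ∈ B_2); drop it and the last strand → 2 strands.
  Deconjugate: the word is γ·β·γ⁻¹ with γ = s1 (prefix) and γ⁻¹ = s1^-1 (suffix); strip both.
Reduced to β = s1^-1 s1^-1 s1^-1 s1^-1 s1^-1 on 2 strands, 5 crossings.
Braid B: s1 s2 s1^-1 s1^-1 s1^-1 s1^-1 s1^-1 s2 s2^-1 s1^-1 on 3 strands reduces by inverse Markov moves (closure unchanged at each step):
  Deconjugate: the word is γ·β·γ⁻¹ with γ = s1 s2 (prefix) and γ⁻¹ = s2^-1 s1^-1 (suffix); strip both.
  Destabilize: the word has the form β·s2 where s2 occurs only as the final letter (β ∈ B_2); drop it and the last strand → 2 strands.
Reduced to β = s1^-1 s1^-1 s1^-1 s1^-1 s1^-1 on 2 strands, 5 crossings.
Both give the same β = s1^-1 s1^-1 s1^-1 s1^-1 s1^-1 on 2 strands, so one state sum suffices:
Braid: s1^-1 s1^-1 s1^-1 s1^-1 s1^-1 on 2 strands, 5 crossings.
Writhe w = (#positive) - (#negative) = 0 - 5 = -5.
State-sum expansion of <K>. There are 2^5 = 32 states.
For each crossing: s=0 is the vertical smoothing, s=1 horizontal. Crossing k contributes A^(sign_k * (1 - 2*s_k)); loop factor d = -A^2 - A^-2.
  state 00000: A-exp=-5, loops=2, term = A^-5 * d^1
  state 00001: A-exp=-3, loops=1, term = A^-3 * d^0
  state 00010: A-exp=-3, loops=1, term = A^-3 * d^0
  state 00011: A-exp=-1, loops=2, term = A^-1 * d^1
  state 00100: A-exp=-3, loops=1, term = A^-3 * d^0
  state 00101: A-exp=-1, loops=2, term = A^-1 * d^1
  state 00110: A-exp=-1, loops=2, term = A^-1 * d^1
  state 00111: A-exp=+1, loops=3, term = A^1 * d^2
  state 01000: A-exp=-3, loops=1, term = A^-3 * d^0
  state 01001: A-exp=-1, loops=2, term = A^-1 * d^1
  state 01010: A-exp=-1, loops=2, term = A^-1 * d^1
  state 01011: A-exp=+1, loops=3, term = A^1 * d^2
  state 01100: A-exp=-1, loops=2, term = A^-1 * d^1
  state 01101: A-exp=+1, loops=3, term = A^1 * d^2
  state 01110: A-exp=+1, loops=3, term = A^1 * d^2
  state 01111: A-exp=+3, loops=4, term = A^3 * d^3
  state 10000: A-exp=-3, loops=1, term = A^-3 * d^0
  state 10001: A-exp=-1, loops=2, term = A^-1 * d^1
  state 10010: A-exp=-1, loops=2, term = A^-1 * d^1
  state 10011: A-exp=+1, loops=3, term = A^1 * d^2
  state 10100: A-exp=-1, loops=2, term = A^-1 * d^1
  state 10101: A-exp=+1, loops=3, term = A^1 * d^2
  state 10110: A-exp=+1, loops=3, term = A^1 * d^2
  state 10111: A-exp=+3, loops=4, term = A^3 * d^3
  state 11000: A-exp=-1, loops=2, term = A^-1 * d^1
  state 11001: A-exp=+1, loops=3, term = A^1 * d^2
  state 11010: A-exp=+1, loops=3, term = A^1 * d^2
  state 11011: A-exp=+3, loops=4, term = A^3 * d^3
  state 11100: A-exp=+1, loops=3, term = A^1 * d^2
  state 11101: A-exp=+3, loops=4, term = A^3 * d^3
  state 11110: A-exp=+3, loops=4, term = A^3 * d^3
  state 11111: A-exp=+5, loops=5, term = A^5 * d^4
Collect the terms by A-exponent (count of states per loop number):
Powers of d = -A^2 - A^-2: d^2 = A^4 + 2 + A^-4; d^3 = -A^6 - 3*A^2 - 3*A^-2 - A^-6; d^4 = A^8 + 4*A^4 + 6 + 4*A^-4 + A^-8.
  A^5 * (d^4) = A^13 + 4*A^9 + 6*A^5 + 4*A + A^-3
  A^3 * (5*d^3) = -5*A^9 - 15*A^5 - 15*A - 5*A^-3
  A^1 * (10*d^2) = 10*A^5 + 20*A + 10*A^-3
  A^-1 * (10*d) = -10*A - 10*A^-3
  A^-3 * (5) = 5*A^-3
  A^-5 * (d) = -A^-3 - A^-7
Summing the groups: <K> = A^13 - A^9 + A^5 - A - A^-7
Normalise by the writhe: (-A^3)^(-w) = (-A^3)^(5) = -A^15, so f(A) = -A^15 * <K> = -A^28 + A^24 - A^20 + A^16 + A^8.
Substitute A = t^(-1/4), i.e. A^e → t^(-e/4): V(t) = t^-2 + t^-4 - t^-5 + t^-6 - t^-7

Answer: t^-2 + t^-4 - t^-5 + t^-6 - t^-7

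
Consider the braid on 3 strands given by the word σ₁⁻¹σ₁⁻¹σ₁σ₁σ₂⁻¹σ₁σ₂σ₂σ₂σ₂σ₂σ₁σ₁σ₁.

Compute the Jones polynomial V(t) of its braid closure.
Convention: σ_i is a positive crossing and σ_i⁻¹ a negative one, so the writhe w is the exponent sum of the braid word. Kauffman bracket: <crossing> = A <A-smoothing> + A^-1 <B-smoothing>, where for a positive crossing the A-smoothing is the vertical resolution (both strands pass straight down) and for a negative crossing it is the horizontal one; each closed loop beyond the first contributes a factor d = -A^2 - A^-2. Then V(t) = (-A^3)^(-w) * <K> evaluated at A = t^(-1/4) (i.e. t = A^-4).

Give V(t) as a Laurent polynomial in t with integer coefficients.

-t^12 + 2*t^11 - 4*t^10 + 5*t^9 - 5*t^8 + 5*t^7 - 4*t^6 + 3*t^5 - t^4 + t^3

Derivation:
The presented braid s1^-1 s1^-1 s1 s1 s2^-1 s1 s2 s2 s2 s2 s2 s1 s1 s1 on 3 strands reduces by inverse Markov moves (closure unchanged at each step):
  Deconjugate: the word is γ·β·γ⁻¹ with γ = s1^-1 s1^-1 (prefix) and γ⁻¹ = s1 s1 (suffix); strip both.
Reduced to β = s1 s1 s2^-1 s1 s2 s2 s2 s2 s2 s1 on 3 strands, 10 crossings.
Compute on β:
Braid: s1 s1 s2^-1 s1 s2 s2 s2 s2 s2 s1 on 3 strands, 10 crossings.
Writhe w = (#positive) - (#negative) = 9 - 1 = 8.
Enumerate smoothing states for the bracket polynomial. There are 2^10 = 1024 states.
Each crossing splits two ways (0=vertical, 1=horizontal). The state's weight is A^(#A-smoothings - #B-smoothings) * d^(loops - 1).
Tabulate the states by total A-exponent and number of loops L (A-exp: L × count):
  A^10: L=2 ×1
  A^8: L=1 ×4, L=3 ×6
  A^6: L=2 ×35, L=4 ×10
  A^4: L=1 ×35, L=3 ×75, L=5 ×10
  A^2: L=2 ×115, L=4 ×90, L=6 ×5
  A^0: L=3 ×185, L=5 ×66, L=7 ×1
  A^-2: L=4 ×180, L=6 ×30
  A^-4: L=5 ×112, L=7 ×8
  A^-6: L=6 ×44, L=8 ×1
  A^-8: L=7 ×10
  A^-10: L=8 ×1
Each group contributes A^e * Σ count * d^(L-1):
Powers of d = -A^2 - A^-2: d^2 = A^4 + 2 + A^-4; d^3 = -A^6 - 3*A^2 - 3*A^-2 - A^-6; d^4 = A^8 + 4*A^4 + 6 + 4*A^-4 + A^-8; d^5 = -A^10 - 5*A^6 - 10*A^2 - 10*A^-2 - 5*A^-6 - A^-10; d^6 = A^12 + 6*A^8 + 15*A^4 + 20 + 15*A^-4 + 6*A^-8 + A^-12; d^7 = -A^14 - 7*A^10 - 21*A^6 - 35*A^2 - 35*A^-2 - 21*A^-6 - 7*A^-10 - A^-14.
  A^10 * (d) = -A^12 - A^8
  A^8 * (4 + 6*d^2) = 6*A^12 + 16*A^8 + 6*A^4
  A^6 * (35*d + 10*d^3) = -10*A^12 - 65*A^8 - 65*A^4 - 10
  A^4 * (35 + 75*d^2 + 10*d^4) = 10*A^12 + 115*A^8 + 245*A^4 + 115 + 10*A^-4
  A^2 * (115*d + 90*d^3 + 5*d^5) = -5*A^12 - 115*A^8 - 435*A^4 - 435 - 115*A^-4 - 5*A^-8
  A^0 * (185*d^2 + 66*d^4 + d^6) = A^12 + 72*A^8 + 464*A^4 + 786 + 464*A^-4 + 72*A^-8 + A^-12
  A^-2 * (180*d^3 + 30*d^5) = -30*A^8 - 330*A^4 - 840 - 840*A^-4 - 330*A^-8 - 30*A^-12
  A^-4 * (112*d^4 + 8*d^6) = 8*A^8 + 160*A^4 + 568 + 832*A^-4 + 568*A^-8 + 160*A^-12 + 8*A^-16
  A^-6 * (44*d^5 + d^7) = -A^8 - 51*A^4 - 241 - 475*A^-4 - 475*A^-8 - 241*A^-12 - 51*A^-16 - A^-20
  A^-8 * (10*d^6) = 10*A^4 + 60 + 150*A^-4 + 200*A^-8 + 150*A^-12 + 60*A^-16 + 10*A^-20
  A^-10 * (d^7) = -A^4 - 7 - 21*A^-4 - 35*A^-8 - 35*A^-12 - 21*A^-16 - 7*A^-20 - A^-24
Summing the groups: <K> = A^12 - A^8 + 3*A^4 - 4 + 5*A^-4 - 5*A^-8 + 5*A^-12 - 4*A^-16 + 2*A^-20 - A^-24
Normalise by the writhe: (-A^3)^(-w) = (-A^3)^(-8) = A^-24, so f(A) = A^-24 * <K> = A^-12 - A^-16 + 3*A^-20 - 4*A^-24 + 5*A^-28 - 5*A^-32 + 5*A^-36 - 4*A^-40 + 2*A^-44 - A^-48.
Substitute A = t^(-1/4), i.e. A^e → t^(-e/4): V(t) = -t^12 + 2*t^11 - 4*t^10 + 5*t^9 - 5*t^8 + 5*t^7 - 4*t^6 + 3*t^5 - t^4 + t^3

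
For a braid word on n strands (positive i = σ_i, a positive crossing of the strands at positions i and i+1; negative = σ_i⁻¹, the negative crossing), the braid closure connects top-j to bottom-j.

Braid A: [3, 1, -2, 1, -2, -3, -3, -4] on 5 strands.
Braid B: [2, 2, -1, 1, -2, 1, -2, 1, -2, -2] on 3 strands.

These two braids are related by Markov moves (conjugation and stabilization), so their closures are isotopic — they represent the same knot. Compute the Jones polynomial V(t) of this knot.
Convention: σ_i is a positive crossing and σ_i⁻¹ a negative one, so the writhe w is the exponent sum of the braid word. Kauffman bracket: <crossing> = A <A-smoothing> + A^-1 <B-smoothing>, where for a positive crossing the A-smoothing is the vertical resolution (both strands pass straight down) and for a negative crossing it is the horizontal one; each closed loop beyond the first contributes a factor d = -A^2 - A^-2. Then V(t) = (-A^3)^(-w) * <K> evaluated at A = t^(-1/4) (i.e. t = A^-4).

Markov-equivalent braids have isotopic closures, hence identical knot invariants. Strip the Markov moves from each word to reach a common short braid β, then compute V(t) once on β.
Braid A: s3 s1 s2^-1 s1 s2^-1 s3^-1 s3^-1 s4^-1 on 5 strands reduces by inverse Markov moves (closure unchanged at each step):
  Destabilize: the word has the form β·s4^-1 where s4^-1 occurs only as the final letter (β ∈ B_4); drop it and the last strand → 4 strands.
  Deconjugate: the word is γ·β·γ⁻¹ with γ = s3 (prefix) and γ⁻¹ = s3^-1 (suffix); strip both.
  Destabilize: the word has the form β·s3^-1 where s3^-1 occurs only as the final letter (β ∈ B_3); drop it and the last strand → 3 strands.
Reduced to β = s1 s2^-1 s1 s2^-1 on 3 strands, 4 crossings.
Braid B: s2 s2 s1^-1 s1 s2^-1 s1 s2^-1 s1 s2^-1 s2^-1 on 3 strands reduces by inverse Markov moves (closure unchanged at each step):
  Deconjugate: the word is γ·β·γ⁻¹ with γ = s2 (prefix) and γ⁻¹ = s2^-1 (suffix); strip both.
  Deconjugate: the word is γ·β·γ⁻¹ with γ = s2 s1^-1 (prefix) and γ⁻¹ = s1 s2^-1 (suffix); strip both.
Reduced to β = s1 s2^-1 s1 s2^-1 on 3 strands, 4 crossings.
Both give the same β = s1 s2^-1 s1 s2^-1 on 3 strands, so one state sum suffices:
Braid: s1 s2^-1 s1 s2^-1 on 3 strands, 4 crossings.
Writhe w = (#positive) - (#negative) = 2 - 2 = 0.
Enumerate smoothing states for the bracket polynomial. There are 2^4 = 16 states.
For each crossing: s=0 is the vertical smoothing, s=1 horizontal. Crossing k contributes A^(sign_k * (1 - 2*s_k)); loop factor d = -A^2 - A^-2.
  state 0000: A-exp=+0, loops=3, term = A^0 * d^2
  state 0001: A-exp=+2, loops=2, term = A^2 * d^1
  state 0010: A-exp=-2, loops=2, term = A^-2 * d^1
  state 0011: A-exp=+0, loops=1, term = A^0 * d^0
  state 0100: A-exp=+2, loops=2, term = A^2 * d^1
  state 0101: A-exp=+4, loops=3, term = A^4 * d^2
  state 0110: A-exp=+0, loops=1, term = A^0 * d^0
  state 0111: A-exp=+2, loops=2, term = A^2 * d^1
  state 1000: A-exp=-2, loops=2, term = A^-2 * d^1
  state 1001: A-exp=+0, loops=1, term = A^0 * d^0
  state 1010: A-exp=-4, loops=3, term = A^-4 * d^2
  state 1011: A-exp=-2, loops=2, term = A^-2 * d^1
  state 1100: A-exp=+0, loops=1, term = A^0 * d^0
  state 1101: A-exp=+2, loops=2, term = A^2 * d^1
  state 1110: A-exp=-2, loops=2, term = A^-2 * d^1
  state 1111: A-exp=+0, loops=1, term = A^0 * d^0
Collect the terms by A-exponent (count of states per loop number):
Powers of d = -A^2 - A^-2: d^2 = A^4 + 2 + A^-4.
  A^4 * (d^2) = A^8 + 2*A^4 + 1
  A^2 * (4*d) = -4*A^4 - 4
  A^0 * (5 + d^2) = A^4 + 7 + A^-4
  A^-2 * (4*d) = -4 - 4*A^-4
  A^-4 * (d^2) = 1 + 2*A^-4 + A^-8
Summing the groups: <K> = A^8 - A^4 + 1 - A^-4 + A^-8
Normalise by the writhe: (-A^3)^(-w) = (-A^3)^(0) = 1, so f(A) = 1 * <K> = A^8 - A^4 + 1 - A^-4 + A^-8.
Substitute A = t^(-1/4), i.e. A^e → t^(-e/4): V(t) = t^2 - t + 1 - t^-1 + t^-2

Answer: t^2 - t + 1 - t^-1 + t^-2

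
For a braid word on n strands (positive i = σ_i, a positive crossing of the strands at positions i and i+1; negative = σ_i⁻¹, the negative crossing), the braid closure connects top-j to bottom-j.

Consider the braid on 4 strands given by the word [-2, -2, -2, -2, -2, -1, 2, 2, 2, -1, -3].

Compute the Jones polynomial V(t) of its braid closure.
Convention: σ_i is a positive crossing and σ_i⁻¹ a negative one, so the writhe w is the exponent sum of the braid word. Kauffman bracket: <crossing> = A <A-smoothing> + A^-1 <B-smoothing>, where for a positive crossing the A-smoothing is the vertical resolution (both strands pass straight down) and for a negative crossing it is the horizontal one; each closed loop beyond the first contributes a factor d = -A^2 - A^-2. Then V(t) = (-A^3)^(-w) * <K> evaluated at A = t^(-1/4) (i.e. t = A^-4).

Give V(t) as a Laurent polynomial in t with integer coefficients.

-1 + 2*t^-1 - 2*t^-2 + 4*t^-3 - 3*t^-4 + 3*t^-5 - 2*t^-6 + t^-7 - t^-8

Derivation:
The presented braid s2^-1 s2^-1 s2^-1 s2^-1 s2^-1 s1^-1 s2 s2 s2 s1^-1 s3^-1 on 4 strands reduces by inverse Markov moves (closure unchanged at each step):
  Destabilize: the word has the form β·s3^-1 where s3^-1 occurs only as the final letter (β ∈ B_3); drop it and the last strand → 3 strands.
Reduced to β = s2^-1 s2^-1 s2^-1 s2^-1 s2^-1 s1^-1 s2 s2 s2 s1^-1 on 3 strands, 10 crossings.
Compute on β:
Braid: s2^-1 s2^-1 s2^-1 s2^-1 s2^-1 s1^-1 s2 s2 s2 s1^-1 on 3 strands, 10 crossings.
Writhe w = (#positive) - (#negative) = 3 - 7 = -4.
Computing the Kauffman bracket via state sum. There are 2^10 = 1024 states.
Each crossing splits two ways (0=vertical, 1=horizontal). The state's weight is A^(#A-smoothings - #B-smoothings) * d^(loops - 1).
Tabulate the states by total A-exponent and number of loops L (A-exp: L × count):
  A^10: L=6 ×1
  A^8: L=5 ×10
  A^6: L=4 ×35, L=6 ×10
  A^4: L=3 ×60, L=5 ×50, L=7 ×10
  A^2: L=2 ×55, L=4 ×100, L=6 ×50, L=8 ×5
  A^0: L=1 ×25, L=3 ×101, L=5 ×100, L=7 ×25, L=9 ×1
  A^-2: L=2 ×55, L=4 ×100, L=6 ×50, L=8 ×5
  A^-4: L=1 ×6, L=3 ×54, L=5 ×50, L=7 ×10
  A^-6: L=2 ×9, L=4 ×26, L=6 ×10
  A^-8: L=3 ×5, L=5 ×5
  A^-10: L=4 ×1
Each group contributes A^e * Σ count * d^(L-1):
Powers of d = -A^2 - A^-2: d^2 = A^4 + 2 + A^-4; d^3 = -A^6 - 3*A^2 - 3*A^-2 - A^-6; d^4 = A^8 + 4*A^4 + 6 + 4*A^-4 + A^-8; d^5 = -A^10 - 5*A^6 - 10*A^2 - 10*A^-2 - 5*A^-6 - A^-10; d^6 = A^12 + 6*A^8 + 15*A^4 + 20 + 15*A^-4 + 6*A^-8 + A^-12; d^7 = -A^14 - 7*A^10 - 21*A^6 - 35*A^2 - 35*A^-2 - 21*A^-6 - 7*A^-10 - A^-14; d^8 = A^16 + 8*A^12 + 28*A^8 + 56*A^4 + 70 + 56*A^-4 + 28*A^-8 + 8*A^-12 + A^-16.
  A^10 * (d^5) = -A^20 - 5*A^16 - 10*A^12 - 10*A^8 - 5*A^4 - 1
  A^8 * (10*d^4) = 10*A^16 + 40*A^12 + 60*A^8 + 40*A^4 + 10
  A^6 * (35*d^3 + 10*d^5) = -10*A^16 - 85*A^12 - 205*A^8 - 205*A^4 - 85 - 10*A^-4
  A^4 * (60*d^2 + 50*d^4 + 10*d^6) = 10*A^16 + 110*A^12 + 410*A^8 + 620*A^4 + 410 + 110*A^-4 + 10*A^-8
  A^2 * (55*d + 100*d^3 + 50*d^5 + 5*d^7) = -5*A^16 - 85*A^12 - 455*A^8 - 1030*A^4 - 1030 - 455*A^-4 - 85*A^-8 - 5*A^-12
  A^0 * (25 + 101*d^2 + 100*d^4 + 25*d^6 + d^8) = A^16 + 33*A^12 + 278*A^8 + 932*A^4 + 1397 + 932*A^-4 + 278*A^-8 + 33*A^-12 + A^-16
  A^-2 * (55*d + 100*d^3 + 50*d^5 + 5*d^7) = -5*A^12 - 85*A^8 - 455*A^4 - 1030 - 1030*A^-4 - 455*A^-8 - 85*A^-12 - 5*A^-16
  A^-4 * (6 + 54*d^2 + 50*d^4 + 10*d^6) = 10*A^8 + 110*A^4 + 404 + 614*A^-4 + 404*A^-8 + 110*A^-12 + 10*A^-16
  A^-6 * (9*d + 26*d^3 + 10*d^5) = -10*A^4 - 76 - 187*A^-4 - 187*A^-8 - 76*A^-12 - 10*A^-16
  A^-8 * (5*d^2 + 5*d^4) = 5 + 25*A^-4 + 40*A^-8 + 25*A^-12 + 5*A^-16
  A^-10 * (d^3) = -A^-4 - 3*A^-8 - 3*A^-12 - A^-16
Summing the groups: <K> = -A^20 + A^16 - 2*A^12 + 3*A^8 - 3*A^4 + 4 - 2*A^-4 + 2*A^-8 - A^-12
Normalise by the writhe: (-A^3)^(-w) = (-A^3)^(4) = A^12, so f(A) = A^12 * <K> = -A^32 + A^28 - 2*A^24 + 3*A^20 - 3*A^16 + 4*A^12 - 2*A^8 + 2*A^4 - 1.
Substitute A = t^(-1/4), i.e. A^e → t^(-e/4): V(t) = -1 + 2*t^-1 - 2*t^-2 + 4*t^-3 - 3*t^-4 + 3*t^-5 - 2*t^-6 + t^-7 - t^-8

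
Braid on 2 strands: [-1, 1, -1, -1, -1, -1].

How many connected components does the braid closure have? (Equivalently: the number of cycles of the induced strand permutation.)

2

Derivation:
Track the strand permutation on 2 strands, starting from identity.
  step 1: s1^-1 swaps positions 1,2 -> [2 1]
  step 2: s1 swaps positions 1,2 -> [1 2]
  step 3: s1^-1 swaps positions 1,2 -> [2 1]
  step 4: s1^-1 swaps positions 1,2 -> [1 2]
  step 5: s1^-1 swaps positions 1,2 -> [2 1]
  step 6: s1^-1 swaps positions 1,2 -> [1 2]
Final permutation (position -> original strand): [1 2]
Closure components = cycle count of this permutation = 2.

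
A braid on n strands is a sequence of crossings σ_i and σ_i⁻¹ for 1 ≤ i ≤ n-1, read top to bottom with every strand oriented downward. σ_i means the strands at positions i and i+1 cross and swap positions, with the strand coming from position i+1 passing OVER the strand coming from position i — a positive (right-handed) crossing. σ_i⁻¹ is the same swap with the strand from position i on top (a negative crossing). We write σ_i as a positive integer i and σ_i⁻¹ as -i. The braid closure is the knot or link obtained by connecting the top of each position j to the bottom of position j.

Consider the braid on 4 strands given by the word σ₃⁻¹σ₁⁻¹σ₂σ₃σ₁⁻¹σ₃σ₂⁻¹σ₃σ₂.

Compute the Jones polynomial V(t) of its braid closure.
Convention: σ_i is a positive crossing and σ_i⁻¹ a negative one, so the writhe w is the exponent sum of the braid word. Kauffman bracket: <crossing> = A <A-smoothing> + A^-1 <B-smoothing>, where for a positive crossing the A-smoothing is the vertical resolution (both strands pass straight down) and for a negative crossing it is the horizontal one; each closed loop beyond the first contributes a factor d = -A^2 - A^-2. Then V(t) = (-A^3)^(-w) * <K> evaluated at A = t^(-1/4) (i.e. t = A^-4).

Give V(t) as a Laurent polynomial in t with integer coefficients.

Braid: s3^-1 s1^-1 s2 s3 s1^-1 s3 s2^-1 s3 s2 on 4 strands, 9 crossings.
Writhe w = (#positive) - (#negative) = 5 - 4 = 1.
State-sum expansion of <K>. There are 2^9 = 512 states.
Each crossing splits two ways (0=vertical, 1=horizontal). The state's weight is A^(#A-smoothings - #B-smoothings) * d^(loops - 1).
Tabulate the states by total A-exponent and number of loops L (A-exp: L × count):
  A^9: L=2 ×1
  A^7: L=1 ×3, L=3 ×6
  A^5: L=2 ×26, L=4 ×10
  A^3: L=1 ×21, L=3 ×58, L=5 ×5
  A^1: L=2 ×86, L=4 ×39, L=6 ×1
  A^-1: L=1 ×35, L=3 ×80, L=5 ×11
  A^-3: L=2 ×53, L=4 ×30, L=6 ×1
  A^-5: L=3 ×32, L=5 ×4
  A^-7: L=4 ×9
  A^-9: L=5 ×1
Each group contributes A^e * Σ count * d^(L-1):
Powers of d = -A^2 - A^-2: d^2 = A^4 + 2 + A^-4; d^3 = -A^6 - 3*A^2 - 3*A^-2 - A^-6; d^4 = A^8 + 4*A^4 + 6 + 4*A^-4 + A^-8; d^5 = -A^10 - 5*A^6 - 10*A^2 - 10*A^-2 - 5*A^-6 - A^-10.
  A^9 * (d) = -A^11 - A^7
  A^7 * (3 + 6*d^2) = 6*A^11 + 15*A^7 + 6*A^3
  A^5 * (26*d + 10*d^3) = -10*A^11 - 56*A^7 - 56*A^3 - 10*A^-1
  A^3 * (21 + 58*d^2 + 5*d^4) = 5*A^11 + 78*A^7 + 167*A^3 + 78*A^-1 + 5*A^-5
  A^1 * (86*d + 39*d^3 + d^5) = -A^11 - 44*A^7 - 213*A^3 - 213*A^-1 - 44*A^-5 - A^-9
  A^-1 * (35 + 80*d^2 + 11*d^4) = 11*A^7 + 124*A^3 + 261*A^-1 + 124*A^-5 + 11*A^-9
  A^-3 * (53*d + 30*d^3 + d^5) = -A^7 - 35*A^3 - 153*A^-1 - 153*A^-5 - 35*A^-9 - A^-13
  A^-5 * (32*d^2 + 4*d^4) = 4*A^3 + 48*A^-1 + 88*A^-5 + 48*A^-9 + 4*A^-13
  A^-7 * (9*d^3) = -9*A^-1 - 27*A^-5 - 27*A^-9 - 9*A^-13
  A^-9 * (d^4) = A^-1 + 4*A^-5 + 6*A^-9 + 4*A^-13 + A^-17
Summing the groups: <K> = -A^11 + 2*A^7 - 3*A^3 + 3*A^-1 - 3*A^-5 + 2*A^-9 - 2*A^-13 + A^-17
Normalise by the writhe: (-A^3)^(-w) = (-A^3)^(-1) = -A^-3, so f(A) = -A^-3 * <K> = A^8 - 2*A^4 + 3 - 3*A^-4 + 3*A^-8 - 2*A^-12 + 2*A^-16 - A^-20.
Substitute A = t^(-1/4), i.e. A^e → t^(-e/4): V(t) = -t^5 + 2*t^4 - 2*t^3 + 3*t^2 - 3*t + 3 - 2*t^-1 + t^-2

Answer: -t^5 + 2*t^4 - 2*t^3 + 3*t^2 - 3*t + 3 - 2*t^-1 + t^-2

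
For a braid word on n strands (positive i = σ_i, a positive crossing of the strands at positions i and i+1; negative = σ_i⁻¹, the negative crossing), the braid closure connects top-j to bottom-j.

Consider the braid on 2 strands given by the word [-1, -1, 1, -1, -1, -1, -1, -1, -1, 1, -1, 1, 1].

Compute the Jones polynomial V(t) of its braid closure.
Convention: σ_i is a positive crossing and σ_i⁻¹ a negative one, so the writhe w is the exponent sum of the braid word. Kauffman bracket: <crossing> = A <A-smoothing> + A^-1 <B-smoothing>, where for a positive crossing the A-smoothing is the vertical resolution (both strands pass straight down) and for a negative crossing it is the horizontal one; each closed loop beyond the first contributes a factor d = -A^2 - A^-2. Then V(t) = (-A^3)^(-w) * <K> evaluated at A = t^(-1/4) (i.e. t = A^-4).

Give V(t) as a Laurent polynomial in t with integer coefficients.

t^-2 + t^-4 - t^-5 + t^-6 - t^-7

Derivation:
The presented braid s1^-1 s1^-1 s1 s1^-1 s1^-1 s1^-1 s1^-1 s1^-1 s1^-1 s1 s1^-1 s1 s1 on 2 strands reduces by inverse Markov moves (closure unchanged at each step):
  Deconjugate: the word is γ·β·γ⁻¹ with γ = s1^-1 (prefix) and γ⁻¹ = s1 (suffix); strip both.
  Deconjugate: the word is γ·β·γ⁻¹ with γ = s1^-1 s1 (prefix) and γ⁻¹ = s1^-1 s1 (suffix); strip both.
  Deconjugate: the word is γ·β·γ⁻¹ with γ = s1^-1 (prefix) and γ⁻¹ = s1 (suffix); strip both.
Reduced to β = s1^-1 s1^-1 s1^-1 s1^-1 s1^-1 on 2 strands, 5 crossings.
Compute on β:
Braid: s1^-1 s1^-1 s1^-1 s1^-1 s1^-1 on 2 strands, 5 crossings.
Writhe w = (#positive) - (#negative) = 0 - 5 = -5.
Computing the Kauffman bracket via state sum. There are 2^5 = 32 states.
Smooth each crossing (0=||, 1=⌣⌢); contribution A^(Σ sign_k(1-2s_k)) * d^(L-1).
  state 00000: A-exp=-5, loops=2, term = A^-5 * d^1
  state 00001: A-exp=-3, loops=1, term = A^-3 * d^0
  state 00010: A-exp=-3, loops=1, term = A^-3 * d^0
  state 00011: A-exp=-1, loops=2, term = A^-1 * d^1
  state 00100: A-exp=-3, loops=1, term = A^-3 * d^0
  state 00101: A-exp=-1, loops=2, term = A^-1 * d^1
  state 00110: A-exp=-1, loops=2, term = A^-1 * d^1
  state 00111: A-exp=+1, loops=3, term = A^1 * d^2
  state 01000: A-exp=-3, loops=1, term = A^-3 * d^0
  state 01001: A-exp=-1, loops=2, term = A^-1 * d^1
  state 01010: A-exp=-1, loops=2, term = A^-1 * d^1
  state 01011: A-exp=+1, loops=3, term = A^1 * d^2
  state 01100: A-exp=-1, loops=2, term = A^-1 * d^1
  state 01101: A-exp=+1, loops=3, term = A^1 * d^2
  state 01110: A-exp=+1, loops=3, term = A^1 * d^2
  state 01111: A-exp=+3, loops=4, term = A^3 * d^3
  state 10000: A-exp=-3, loops=1, term = A^-3 * d^0
  state 10001: A-exp=-1, loops=2, term = A^-1 * d^1
  state 10010: A-exp=-1, loops=2, term = A^-1 * d^1
  state 10011: A-exp=+1, loops=3, term = A^1 * d^2
  state 10100: A-exp=-1, loops=2, term = A^-1 * d^1
  state 10101: A-exp=+1, loops=3, term = A^1 * d^2
  state 10110: A-exp=+1, loops=3, term = A^1 * d^2
  state 10111: A-exp=+3, loops=4, term = A^3 * d^3
  state 11000: A-exp=-1, loops=2, term = A^-1 * d^1
  state 11001: A-exp=+1, loops=3, term = A^1 * d^2
  state 11010: A-exp=+1, loops=3, term = A^1 * d^2
  state 11011: A-exp=+3, loops=4, term = A^3 * d^3
  state 11100: A-exp=+1, loops=3, term = A^1 * d^2
  state 11101: A-exp=+3, loops=4, term = A^3 * d^3
  state 11110: A-exp=+3, loops=4, term = A^3 * d^3
  state 11111: A-exp=+5, loops=5, term = A^5 * d^4
Collect the terms by A-exponent (count of states per loop number):
Powers of d = -A^2 - A^-2: d^2 = A^4 + 2 + A^-4; d^3 = -A^6 - 3*A^2 - 3*A^-2 - A^-6; d^4 = A^8 + 4*A^4 + 6 + 4*A^-4 + A^-8.
  A^5 * (d^4) = A^13 + 4*A^9 + 6*A^5 + 4*A + A^-3
  A^3 * (5*d^3) = -5*A^9 - 15*A^5 - 15*A - 5*A^-3
  A^1 * (10*d^2) = 10*A^5 + 20*A + 10*A^-3
  A^-1 * (10*d) = -10*A - 10*A^-3
  A^-3 * (5) = 5*A^-3
  A^-5 * (d) = -A^-3 - A^-7
Summing the groups: <K> = A^13 - A^9 + A^5 - A - A^-7
Normalise by the writhe: (-A^3)^(-w) = (-A^3)^(5) = -A^15, so f(A) = -A^15 * <K> = -A^28 + A^24 - A^20 + A^16 + A^8.
Substitute A = t^(-1/4), i.e. A^e → t^(-e/4): V(t) = t^-2 + t^-4 - t^-5 + t^-6 - t^-7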